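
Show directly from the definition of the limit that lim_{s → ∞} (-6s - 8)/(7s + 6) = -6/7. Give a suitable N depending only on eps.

Let eps > 0 be given. We seek N > 0 such that s > N implies |(-6s - 8)/(7s + 6) + 6/7| < eps.
(-6s - 8)/(7s + 6) + 6/7 = (7(-6s - 8) − (-6)(7s + 6)) / (7(7s + 6)) = -20/(7(7s + 6)).
For s > 0 we have 7s + 6 > 7s, so |(-6s - 8)/(7s + 6) + 6/7| = 20/(7(7s + 6)) < 20/(7·7s) = (20/49)/s.
Thus |(-6s - 8)/(7s + 6) + 6/7| < eps whenever s > (20/49)/eps.
Take N = (20/49)/eps. If s > N then |(-6s - 8)/(7s + 6) + 6/7| < (20/49)/s < eps.

N = (20/49)/eps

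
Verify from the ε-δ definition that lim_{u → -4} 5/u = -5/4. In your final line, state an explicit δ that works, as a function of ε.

δ = min(2, (8/5)ε)

Suppose ε > 0. We seek δ > 0 such that 0 < |u + 4| < δ implies |5/u + 5/4| < ε.
|5/u + 5/4| = 5·|-4 − u|/(4·|u|) = 5|u + 4|/(4|u|).
Require δ ≤ 2 so that |u| > 4 − 2 = 2, hence 4|u| > 8.
Then |5/u + 5/4| < 5|u + 4|/8, which is < ε when |u + 4| < (8/5)ε.
Take δ = min(2, (8/5)ε). Then 0 < |u + 4| < δ gives both |u + 4| < 2 and |u + 4| < (8/5)ε, so |5/u + 5/4| < ε.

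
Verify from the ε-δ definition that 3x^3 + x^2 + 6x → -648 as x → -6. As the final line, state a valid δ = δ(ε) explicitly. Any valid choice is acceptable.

Fix ε > 0. We want δ > 0 such that 0 < |x + 6| < δ implies |(3x^3 + x^2 + 6x) + 648| < ε.
(3x^3 + x^2 + 6x) + 648 = 3x^3 + x^2 + 6x + 648 = (x + 6)(3x^2 - 17x + 108).
So |(3x^3 + x^2 + 6x) + 648| = |x + 6|·|3x^2 - 17x + 108|.
Assume first that |x + 6| < 2, so |x| < 8. Then |3x^2 - 17x + 108| ≤ 3·8^2 + 17·8 + 108 = 436.
Hence |(3x^3 + x^2 + 6x) + 648| ≤ 436|x + 6| < ε provided |x + 6| < ε/436.
Take δ = min(2, ε/436). Then 0 < |x + 6| < δ gives both |x + 6| < 2 and |x + 6| < ε/436, so |(3x^3 + x^2 + 6x) + 648| < ε.

δ = min(2, ε/436)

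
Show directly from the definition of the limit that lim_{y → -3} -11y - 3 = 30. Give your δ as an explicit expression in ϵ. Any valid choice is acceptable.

Let ϵ > 0 be given. We need δ > 0 so that 0 < |y + 3| < δ implies |(-11y - 3) − 30| < ϵ.
|(-11y - 3) − 30| = |-11y - 33| = 11|y + 3|.
So 11|y + 3| < ϵ exactly when |y + 3| < ϵ/11.
Choosing δ = ϵ/11 gives |(-11y - 3) − 30| = 11|y + 3| < ϵ whenever |y + 3| < δ.

δ = ϵ/11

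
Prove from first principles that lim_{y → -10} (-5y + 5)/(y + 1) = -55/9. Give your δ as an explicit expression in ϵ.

Let ϵ > 0 be given. We want δ > 0 with 0 < |y + 10| < δ ⇒ |(-5y + 5)/(y + 1) + 55/9| < ϵ.
Combining over a common denominator, (-5y + 5)/(y + 1) + 55/9 = [(-5y + 5)·(-9) − 55·(y + 1)] / [(-9)·(y + 1)] = -10(y + 10) / ((-9)(y + 1)).
So |(-5y + 5)/(y + 1) + 55/9| = 10|y + 10| / (9·|y + 1|).
Restrict δ ≤ 9/2. Then |y + 10| < 9/2 gives |y + 1| = |(y + 10) + (-9)| ≥ 9 − 9/2 = 9/2.
Hence |(-5y + 5)/(y + 1) + 55/9| < 10|y + 10|/(9·(9/2)) = (20/81)|y + 10|, which is < ϵ once |y + 10| < (81/20)ϵ.
Take δ = min(9/2, (81/20)ϵ). Then 0 < |y + 10| < δ forces both bounds, so |(-5y + 5)/(y + 1) + 55/9| < ϵ.

δ = min(9/2, (81/20)ϵ)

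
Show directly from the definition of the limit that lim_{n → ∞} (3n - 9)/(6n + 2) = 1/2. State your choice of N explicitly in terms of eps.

Let eps > 0 be given. For n ≥ 1, |(3n - 9)/(6n + 2) − (1/2)| = |-60|/(6(6n + 2)) = 60/(6(6n + 2)).
Since 6n + 2 ≥ 6n for n ≥ 1, this is ≤ 60/(6·6n) = (5/3)/n.
So |(3n - 9)/(6n + 2) − (1/2)| < eps whenever n > (5/3)/eps.
Take N = (5/3)/eps. If n > N then |(3n - 9)/(6n + 2) − (1/2)| ≤ (5/3)/n < eps.

N = (5/3)/eps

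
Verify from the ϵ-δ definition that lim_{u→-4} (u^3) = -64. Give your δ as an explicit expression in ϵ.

Suppose ϵ > 0. We seek δ > 0 with 0 < |u + 4| < δ ⇒ |u^3 + 64| < ϵ.
Factor: u^3 + 64 = (u + 4)(u^2 - 4u + 16), so |u^3 + 64| = |u + 4|·|u^2 - 4u + 16|.
Restrict δ ≤ 1. Then |u + 4| < 1 gives |u| < 5, so by the triangle inequality |u^2 - 4u + 16| ≤ 5^2 + 4·5 + 16 = 61.
Hence |u^3 + 64| ≤ 61|u + 4|, which is < ϵ once |u + 4| < ϵ/61.
Take δ = min(1, ϵ/61). If 0 < |u + 4| < δ then both bounds hold and |u^3 + 64| ≤ 61|u + 4| < 61·(ϵ/61) = ϵ.

δ = min(1, ϵ/61)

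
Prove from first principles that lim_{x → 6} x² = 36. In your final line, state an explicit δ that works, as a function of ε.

Let ε > 0. We seek δ > 0 with 0 < |x − 6| < δ ⇒ |x² − 36| < ε.
Factor: x² − 36 = (x − 6)(x + 6), so |x² − 36| = |x − 6|·|x + 6|.
Impose δ ≤ 1 so that |x| < 7; then |x + 6| ≤ 13.
Hence |x² − 36| ≤ 13|x − 6|, which is < ε once |x − 6| < ε/13.
Take δ = min(1, ε/13). If 0 < |x − 6| < δ then both bounds hold and |x² − 36| ≤ 13|x − 6| < 13·(ε/13) = ε.

δ = min(1, ε/13)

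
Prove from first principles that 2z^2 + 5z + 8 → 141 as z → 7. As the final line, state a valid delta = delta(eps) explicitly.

delta = min(1, eps/35)

Suppose eps > 0. We want delta > 0 such that 0 < |z − 7| < delta implies |(2z^2 + 5z + 8) − 141| < eps.
(2z^2 + 5z + 8) − 141 = 2z^2 + 5z - 133 = (z − 7)(2z + 19).
So |(2z^2 + 5z + 8) − 141| = |z − 7|·|2z + 19|.
Assume first that |z − 7| < 1, so |z| < 8. Then |2z + 19| ≤ 2·8 + 19 = 35.
Hence |(2z^2 + 5z + 8) − 141| ≤ 35|z − 7| < eps provided |z − 7| < eps/35.
Take delta = min(1, eps/35). Then 0 < |z − 7| < delta gives both |z − 7| < 1 and |z − 7| < eps/35, so |(2z^2 + 5z + 8) − 141| < eps.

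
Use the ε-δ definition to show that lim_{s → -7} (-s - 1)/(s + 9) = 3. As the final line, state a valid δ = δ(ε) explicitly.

δ = min(1, (1/4)ε)

Let ε > 0. We want δ > 0 with 0 < |s + 7| < δ ⇒ |(-s - 1)/(s + 9) − 3| < ε.
Combining over a common denominator, (-s - 1)/(s + 9) − 3 = [(-s - 1)·2 − 6·(s + 9)] / [2·(s + 9)] = -8(s + 7) / (2(s + 9)).
So |(-s - 1)/(s + 9) − 3| = 8|s + 7| / (2·|s + 9|).
Require δ ≤ 1, so |s + 9| ≥ |2| − |s + 7| > 2 − 1 = 1.
Hence |(-s - 1)/(s + 9) − 3| < 8|s + 7|/(2·1) = 4|s + 7|, which is < ε once |s + 7| < (1/4)ε.
Take δ = min(1, (1/4)ε). Then 0 < |s + 7| < δ forces both bounds, so |(-s - 1)/(s + 9) − 3| < ε.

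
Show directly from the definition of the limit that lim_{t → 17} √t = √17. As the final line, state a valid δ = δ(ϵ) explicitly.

Fix ϵ > 0. We want δ > 0 such that 0 < |t − 17| < δ implies |√t − √17| < ϵ.
Rationalise: √t − √17 = (t − 17)/(√t + √17), so |√t − √17| = |t − 17|/(√t + √17).
Restrict δ ≤ 17 so that |t − 17| < 17 forces t > 0, and then √t + √17 > √17.
Hence |√t − √17| < |t − 17|/√17, which is < ϵ once |t − 17| < √17·ϵ.
Take δ = min(17, √17·ϵ). If 0 < |t − 17| < δ then t > 0 and |√t − √17| < |t − 17|/√17 < ϵ.

δ = min(17, √17·ϵ)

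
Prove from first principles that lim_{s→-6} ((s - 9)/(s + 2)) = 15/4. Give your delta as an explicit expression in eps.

Suppose eps > 0. We want delta > 0 with 0 < |s + 6| < delta ⇒ |(s - 9)/(s + 2) − (15/4)| < eps.
Combining over a common denominator, (s - 9)/(s + 2) − (15/4) = [(s - 9)·(-4) − (-15)·(s + 2)] / [(-4)·(s + 2)] = 11(s + 6) / ((-4)(s + 2)).
So |(s - 9)/(s + 2) − (15/4)| = 11|s + 6| / (4·|s + 2|).
Restrict delta ≤ 2. Then |s + 6| < 2 gives |s + 2| = |(s + 6) + (-4)| ≥ 4 − 2 = 2.
Hence |(s - 9)/(s + 2) − (15/4)| < 11|s + 6|/(4·2) = (11/8)|s + 6|, which is < eps once |s + 6| < (8/11)eps.
Take delta = min(2, (8/11)eps). Then 0 < |s + 6| < delta forces both bounds, so |(s - 9)/(s + 2) − (15/4)| < eps.

delta = min(2, (8/11)eps)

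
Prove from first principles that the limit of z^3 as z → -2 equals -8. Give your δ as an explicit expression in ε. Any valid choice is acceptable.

δ = min(1, ε/19)

Let ε > 0 be given. We seek δ > 0 with 0 < |z + 2| < δ ⇒ |z^3 + 8| < ε.
Factor: z^3 + 8 = (z + 2)(z^2 - 2z + 4), so |z^3 + 8| = |z + 2|·|z^2 - 2z + 4|.
Impose δ ≤ 1 so that |z| < 3; then |z^2 - 2z + 4| ≤ 19.
Hence |z^3 + 8| ≤ 19|z + 2|, which is < ε once |z + 2| < ε/19.
Take δ = min(1, ε/19). If 0 < |z + 2| < δ then both bounds hold and |z^3 + 8| ≤ 19|z + 2| < 19·(ε/19) = ε.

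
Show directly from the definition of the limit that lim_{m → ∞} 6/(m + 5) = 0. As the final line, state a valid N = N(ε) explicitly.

Suppose ε > 0. For m ≥ 1, |6/(m + 5) − 0| = 6/(m + 5) ≤ 6/m.
We need 6/m < ε, i.e. m > 6/ε.
Take N = 6/ε. If m > N then |6/(m + 5)| ≤ 6/m < ε.

N = 6/ε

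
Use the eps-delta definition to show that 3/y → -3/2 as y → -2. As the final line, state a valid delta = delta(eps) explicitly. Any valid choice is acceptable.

Let eps > 0 be given. We seek delta > 0 such that 0 < |y + 2| < delta implies |3/y + 3/2| < eps.
|3/y + 3/2| = 3·|-2 − y|/(2·|y|) = 3|y + 2|/(2|y|).
Require delta ≤ 1 so that |y| > 2 − 1 = 1, hence 2|y| > 2.
Then |3/y + 3/2| < 3|y + 2|/2, which is < eps when |y + 2| < (2/3)eps.
Take delta = min(1, (2/3)eps). Then 0 < |y + 2| < delta gives both |y + 2| < 1 and |y + 2| < (2/3)eps, so |3/y + 3/2| < eps.

delta = min(1, (2/3)eps)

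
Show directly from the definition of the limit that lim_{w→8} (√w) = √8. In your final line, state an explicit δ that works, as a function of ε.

δ = min(8, √8·ε)

Let ε > 0. We want δ > 0 such that 0 < |w − 8| < δ implies |√w − √8| < ε.
Rationalise: √w − √8 = (w − 8)/(√w + √8), so |√w − √8| = |w − 8|/(√w + √8).
Restrict δ ≤ 8 so that |w − 8| < 8 forces w > 0, and then √w + √8 > √8.
Hence |√w − √8| < |w − 8|/√8, which is < ε once |w − 8| < √8·ε.
Take δ = min(8, √8·ε). If 0 < |w − 8| < δ then w > 0 and |√w − √8| < |w − 8|/√8 < ε.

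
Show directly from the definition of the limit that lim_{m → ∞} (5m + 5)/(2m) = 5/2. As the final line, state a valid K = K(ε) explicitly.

K = (5/2)/ε

Let ε > 0 be given. For m ≥ 1, |(5m + 5)/(2m) − (5/2)| = |10|/(2(2m)) = 10/(2(2m)).
Since 2m ≥ 2m for m ≥ 1, this is ≤ 10/(2·2m) = (5/2)/m.
So |(5m + 5)/(2m) − (5/2)| < ε whenever m > (5/2)/ε.
Take K = (5/2)/ε. If m > K then |(5m + 5)/(2m) − (5/2)| ≤ (5/2)/m < ε.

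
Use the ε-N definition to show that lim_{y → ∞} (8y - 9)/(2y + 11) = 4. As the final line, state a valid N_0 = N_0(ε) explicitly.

Suppose ε > 0. We seek N_0 > 0 such that y > N_0 implies |(8y - 9)/(2y + 11) − 4| < ε.
(8y - 9)/(2y + 11) − 4 = (2(8y - 9) − 8(2y + 11)) / (2(2y + 11)) = -106/(2(2y + 11)).
For y > 0 we have 2y + 11 > 2y, so |(8y - 9)/(2y + 11) − 4| = 106/(2(2y + 11)) < 106/(2·2y) = (53/2)/y.
Thus |(8y - 9)/(2y + 11) − 4| < ε whenever y > (53/2)/ε.
Take N_0 = (53/2)/ε. If y > N_0 then |(8y - 9)/(2y + 11) − 4| < (53/2)/y < ε.

N_0 = (53/2)/ε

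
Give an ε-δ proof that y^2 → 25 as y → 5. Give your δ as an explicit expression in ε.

δ = min(2, ε/12)

Let ε > 0 be given. We seek δ > 0 with 0 < |y − 5| < δ ⇒ |y^2 − 25| < ε.
Factor: y^2 − 25 = (y − 5)(y + 5), so |y^2 − 25| = |y − 5|·|y + 5|.
Restrict δ ≤ 2. Then |y − 5| < 2 gives |y| < 7, so by the triangle inequality |y + 5| ≤ 7 + 5 = 12.
Hence |y^2 − 25| ≤ 12|y − 5|, which is < ε once |y − 5| < ε/12.
Take δ = min(2, ε/12). If 0 < |y − 5| < δ then both bounds hold and |y^2 − 25| ≤ 12|y − 5| < 12·(ε/12) = ε.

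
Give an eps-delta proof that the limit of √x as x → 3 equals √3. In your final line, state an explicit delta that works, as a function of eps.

delta = min(3, √3·eps)

Fix eps > 0. We want delta > 0 such that 0 < |x − 3| < delta implies |√x − √3| < eps.
Multiplying by the conjugate, |√x − √3| = |x − 3|/(√x + √3).
Restrict delta ≤ 3 so that |x − 3| < 3 forces x > 0, and then √x + √3 > √3.
Hence |√x − √3| < |x − 3|/√3, which is < eps once |x − 3| < √3·eps.
Take delta = min(3, √3·eps). If 0 < |x − 3| < delta then x > 0 and |√x − √3| < |x − 3|/√3 < eps.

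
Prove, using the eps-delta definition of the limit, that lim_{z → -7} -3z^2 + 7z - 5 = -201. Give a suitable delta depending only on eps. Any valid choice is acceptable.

delta = min(2, eps/55)

Let eps > 0. We want delta > 0 such that 0 < |z + 7| < delta implies |(-3z^2 + 7z - 5) + 201| < eps.
(-3z^2 + 7z - 5) + 201 = -3z^2 + 7z + 196 = (z + 7)(-3z + 28).
So |(-3z^2 + 7z - 5) + 201| = |z + 7|·|-3z + 28|.
Require delta ≤ 2. Then |z + 7| < 2 gives |z| < 9, and by the triangle inequality |-3z + 28| ≤ 3·9 + 28 = 55.
Hence |(-3z^2 + 7z - 5) + 201| ≤ 55|z + 7| < eps provided |z + 7| < eps/55.
Choosing delta = min(2, eps/55) ensures both conditions, hence |(-3z^2 + 7z - 5) + 201| < eps.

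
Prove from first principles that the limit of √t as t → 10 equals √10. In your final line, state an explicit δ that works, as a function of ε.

δ = min(10, √10·ε)

Fix ε > 0. We want δ > 0 such that 0 < |t − 10| < δ implies |√t − √10| < ε.
Rationalise: √t − √10 = (t − 10)/(√t + √10), so |√t − √10| = |t − 10|/(√t + √10).
Restrict δ ≤ 10 so that |t − 10| < 10 forces t > 0, and then √t + √10 > √10.
Hence |√t − √10| < |t − 10|/√10, which is < ε once |t − 10| < √10·ε.
Take δ = min(10, √10·ε). If 0 < |t − 10| < δ then t > 0 and |√t − √10| < |t − 10|/√10 < ε.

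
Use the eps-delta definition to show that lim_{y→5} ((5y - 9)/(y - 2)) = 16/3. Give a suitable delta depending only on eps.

Fix eps > 0. We want delta > 0 with 0 < |y − 5| < delta ⇒ |(5y - 9)/(y - 2) − (16/3)| < eps.
Combining over a common denominator, (5y - 9)/(y - 2) − (16/3) = [(5y - 9)·3 − 16·(y - 2)] / [3·(y - 2)] = -1(y − 5) / (3(y - 2)).
So |(5y - 9)/(y - 2) − (16/3)| = |y − 5| / (3·|y − 2|).
Restrict delta ≤ 3/2. Then |y − 5| < 3/2 gives |y − 2| = |(y − 5) + 3| ≥ 3 − 3/2 = 3/2.
Hence |(5y - 9)/(y - 2) − (16/3)| < |y − 5|/(3·(3/2)) = (2/9)|y − 5|, which is < eps once |y − 5| < (9/2)eps.
Take delta = min(3/2, (9/2)eps). Then 0 < |y − 5| < delta forces both bounds, so |(5y - 9)/(y - 2) − (16/3)| < eps.

delta = min(3/2, (9/2)eps)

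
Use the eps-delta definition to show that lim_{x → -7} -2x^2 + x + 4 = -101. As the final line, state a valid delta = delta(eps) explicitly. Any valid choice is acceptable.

Let eps > 0. We want delta > 0 such that 0 < |x + 7| < delta implies |(-2x^2 + x + 4) + 101| < eps.
(-2x^2 + x + 4) + 101 = -2x^2 + x + 105 = (x + 7)(-2x + 15).
So |(-2x^2 + x + 4) + 101| = |x + 7|·|-2x + 15|.
Require delta ≤ 1. Then |x + 7| < 1 gives |x| < 8, and by the triangle inequality |-2x + 15| ≤ 2·8 + 15 = 31.
Hence |(-2x^2 + x + 4) + 101| ≤ 31|x + 7| < eps provided |x + 7| < eps/31.
Take delta = min(1, eps/31). Then 0 < |x + 7| < delta gives both |x + 7| < 1 and |x + 7| < eps/31, so |(-2x^2 + x + 4) + 101| < eps.

delta = min(1, eps/31)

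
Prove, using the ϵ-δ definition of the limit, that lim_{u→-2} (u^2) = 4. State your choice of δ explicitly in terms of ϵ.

Fix ϵ > 0. We seek δ > 0 with 0 < |u + 2| < δ ⇒ |u^2 − 4| < ϵ.
Factor: u^2 − 4 = (u + 2)(u - 2), so |u^2 − 4| = |u + 2|·|u - 2|.
Impose δ ≤ 2 so that |u| < 4; then |u - 2| ≤ 6.
Hence |u^2 − 4| ≤ 6|u + 2|, which is < ϵ once |u + 2| < ϵ/6.
Take δ = min(2, ϵ/6). If 0 < |u + 2| < δ then both bounds hold and |u^2 − 4| ≤ 6|u + 2| < 6·(ϵ/6) = ϵ.

δ = min(2, ϵ/6)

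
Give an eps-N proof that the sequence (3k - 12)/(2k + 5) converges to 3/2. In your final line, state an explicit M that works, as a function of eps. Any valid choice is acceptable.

M = (39/4)/eps

Let eps > 0. For k ≥ 1, |(3k - 12)/(2k + 5) − (3/2)| = |-39|/(2(2k + 5)) = 39/(2(2k + 5)).
Since 2k + 5 ≥ 2k for k ≥ 1, this is ≤ 39/(2·2k) = (39/4)/k.
So |(3k - 12)/(2k + 5) − (3/2)| < eps whenever k > (39/4)/eps.
Take M = (39/4)/eps. If k > M then |(3k - 12)/(2k + 5) − (3/2)| ≤ (39/4)/k < eps.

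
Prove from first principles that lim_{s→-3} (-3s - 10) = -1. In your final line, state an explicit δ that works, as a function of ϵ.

Let ϵ > 0. We need δ > 0 so that 0 < |s + 3| < δ implies |(-3s - 10) + 1| < ϵ.
Since (-3s - 10) + 1 = -3(s + 3), we have |(-3s - 10) + 1| = 3|s + 3|.
Thus it suffices that |s + 3| < ϵ/3.
Take δ = ϵ/3. If 0 < |s + 3| < δ then |(-3s - 10) + 1| = 3|s + 3| < 3·(ϵ/3) = ϵ.

δ = ϵ/3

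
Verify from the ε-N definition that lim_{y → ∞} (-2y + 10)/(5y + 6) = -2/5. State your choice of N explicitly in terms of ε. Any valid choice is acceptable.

N = (62/25)/ε

Fix ε > 0. We seek N > 0 such that y > N implies |(-2y + 10)/(5y + 6) + 2/5| < ε.
(-2y + 10)/(5y + 6) + 2/5 = (5(-2y + 10) − (-2)(5y + 6)) / (5(5y + 6)) = 62/(5(5y + 6)).
For y > 0 we have 5y + 6 > 5y, so |(-2y + 10)/(5y + 6) + 2/5| = 62/(5(5y + 6)) < 62/(5·5y) = (62/25)/y.
Thus |(-2y + 10)/(5y + 6) + 2/5| < ε whenever y > (62/25)/ε.
Take N = (62/25)/ε. If y > N then |(-2y + 10)/(5y + 6) + 2/5| < (62/25)/y < ε.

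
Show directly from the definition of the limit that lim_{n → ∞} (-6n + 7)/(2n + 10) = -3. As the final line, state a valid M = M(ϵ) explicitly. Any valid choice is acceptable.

Let ϵ > 0 be given. For n ≥ 1, |(-6n + 7)/(2n + 10) + 3| = |74|/(2(2n + 10)) = 74/(2(2n + 10)).
Since 2n + 10 ≥ 2n for n ≥ 1, this is ≤ 74/(2·2n) = (37/2)/n.
So |(-6n + 7)/(2n + 10) + 3| < ϵ whenever n > (37/2)/ϵ.
Take M = (37/2)/ϵ. If n > M then |(-6n + 7)/(2n + 10) + 3| ≤ (37/2)/n < ϵ.

M = (37/2)/ϵ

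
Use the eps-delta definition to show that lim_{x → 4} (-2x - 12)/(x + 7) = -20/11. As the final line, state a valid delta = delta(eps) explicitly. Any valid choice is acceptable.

Suppose eps > 0. We want delta > 0 with 0 < |x − 4| < delta ⇒ |(-2x - 12)/(x + 7) + 20/11| < eps.
Combining over a common denominator, (-2x - 12)/(x + 7) + 20/11 = [(-2x - 12)·11 − (-20)·(x + 7)] / [11·(x + 7)] = -2(x − 4) / (11(x + 7)).
So |(-2x - 12)/(x + 7) + 20/11| = 2|x − 4| / (11·|x + 7|).
Require delta ≤ 11/2, so |x + 7| ≥ |11| − |x − 4| > 11 − 11/2 = 11/2.
Hence |(-2x - 12)/(x + 7) + 20/11| < 2|x − 4|/(11·(11/2)) = (4/121)|x − 4|, which is < eps once |x − 4| < (121/4)eps.
Take delta = min(11/2, (121/4)eps). Then 0 < |x − 4| < delta forces both bounds, so |(-2x - 12)/(x + 7) + 20/11| < eps.

delta = min(11/2, (121/4)eps)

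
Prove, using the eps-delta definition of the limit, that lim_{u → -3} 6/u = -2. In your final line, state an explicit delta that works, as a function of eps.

Let eps > 0. We seek delta > 0 such that 0 < |u + 3| < delta implies |6/u + 2| < eps.
|6/u + 2| = 6·|-3 − u|/(3·|u|) = 6|u + 3|/(3|u|).
Require delta ≤ 3/2 so that |u| > 3 − 3/2 = 3/2, hence 3|u| > 9/2.
Then |6/u + 2| < 6|u + 3|/(9/2), which is < eps when |u + 3| < (3/4)eps.
Take delta = min(3/2, (3/4)eps). Then 0 < |u + 3| < delta gives both |u + 3| < 3/2 and |u + 3| < (3/4)eps, so |6/u + 2| < eps.

delta = min(3/2, (3/4)eps)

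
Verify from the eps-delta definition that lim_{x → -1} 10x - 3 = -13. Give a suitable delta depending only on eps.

Let eps > 0. We need delta > 0 so that 0 < |x + 1| < delta implies |(10x - 3) + 13| < eps.
|(10x - 3) + 13| = |10x + 10| = 10|x + 1|.
Thus it suffices that |x + 1| < eps/10.
Choosing delta = eps/10 gives |(10x - 3) + 13| = 10|x + 1| < eps whenever |x + 1| < delta.

delta = eps/10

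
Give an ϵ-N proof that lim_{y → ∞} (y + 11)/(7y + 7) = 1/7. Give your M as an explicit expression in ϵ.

M = (10/7)/ϵ

Suppose ϵ > 0. We seek M > 0 such that y > M implies |(y + 11)/(7y + 7) − (1/7)| < ϵ.
(y + 11)/(7y + 7) − (1/7) = (7(y + 11) − (7y + 7)) / (7(7y + 7)) = 70/(7(7y + 7)).
For y > 0 we have 7y + 7 > 7y, so |(y + 11)/(7y + 7) − (1/7)| = 70/(7(7y + 7)) < 70/(7·7y) = (10/7)/y.
Thus |(y + 11)/(7y + 7) − (1/7)| < ϵ whenever y > (10/7)/ϵ.
Take M = (10/7)/ϵ. If y > M then |(y + 11)/(7y + 7) − (1/7)| < (10/7)/y < ϵ.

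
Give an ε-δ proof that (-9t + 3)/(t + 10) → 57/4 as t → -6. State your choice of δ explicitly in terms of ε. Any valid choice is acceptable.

Suppose ε > 0. We want δ > 0 with 0 < |t + 6| < δ ⇒ |(-9t + 3)/(t + 10) − (57/4)| < ε.
Combining over a common denominator, (-9t + 3)/(t + 10) − (57/4) = [(-9t + 3)·4 − 57·(t + 10)] / [4·(t + 10)] = -93(t + 6) / (4(t + 10)).
So |(-9t + 3)/(t + 10) − (57/4)| = 93|t + 6| / (4·|t + 10|).
Require δ ≤ 2, so |t + 10| ≥ |4| − |t + 6| > 4 − 2 = 2.
Hence |(-9t + 3)/(t + 10) − (57/4)| < 93|t + 6|/(4·2) = (93/8)|t + 6|, which is < ε once |t + 6| < (8/93)ε.
Take δ = min(2, (8/93)ε). Then 0 < |t + 6| < δ forces both bounds, so |(-9t + 3)/(t + 10) − (57/4)| < ε.

δ = min(2, (8/93)ε)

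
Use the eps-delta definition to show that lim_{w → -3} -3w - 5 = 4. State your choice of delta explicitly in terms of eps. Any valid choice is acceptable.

Let eps > 0. We need delta > 0 so that 0 < |w + 3| < delta implies |(-3w - 5) − 4| < eps.
|(-3w - 5) − 4| = |-3w - 9| = 3|w + 3|.
Thus it suffices that |w + 3| < eps/3.
Take delta = eps/3. If 0 < |w + 3| < delta then |(-3w - 5) − 4| = 3|w + 3| < 3·(eps/3) = eps.

delta = eps/3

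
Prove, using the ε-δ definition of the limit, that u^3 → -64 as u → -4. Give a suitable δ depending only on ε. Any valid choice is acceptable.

Fix ε > 0. We seek δ > 0 with 0 < |u + 4| < δ ⇒ |u^3 + 64| < ε.
Factor: u^3 + 64 = (u + 4)(u^2 - 4u + 16), so |u^3 + 64| = |u + 4|·|u^2 - 4u + 16|.
Impose δ ≤ 1 so that |u| < 5; then |u^2 - 4u + 16| ≤ 61.
Hence |u^3 + 64| ≤ 61|u + 4|, which is < ε once |u + 4| < ε/61.
Take δ = min(1, ε/61). If 0 < |u + 4| < δ then both bounds hold and |u^3 + 64| ≤ 61|u + 4| < 61·(ε/61) = ε.

δ = min(1, ε/61)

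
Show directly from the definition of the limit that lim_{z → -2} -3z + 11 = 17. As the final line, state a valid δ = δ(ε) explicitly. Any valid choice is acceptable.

δ = ε/3

Let ε > 0 be given. We need δ > 0 so that 0 < |z + 2| < δ implies |(-3z + 11) − 17| < ε.
Since (-3z + 11) − 17 = -3(z + 2), we have |(-3z + 11) − 17| = 3|z + 2|.
Thus it suffices that |z + 2| < ε/3.
Take δ = ε/3. If 0 < |z + 2| < δ then |(-3z + 11) − 17| = 3|z + 2| < 3·(ε/3) = ε.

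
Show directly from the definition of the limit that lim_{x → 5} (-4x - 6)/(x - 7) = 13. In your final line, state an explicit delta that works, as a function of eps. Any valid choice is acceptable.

Fix eps > 0. We want delta > 0 with 0 < |x − 5| < delta ⇒ |(-4x - 6)/(x - 7) − 13| < eps.
Combining over a common denominator, (-4x - 6)/(x - 7) − 13 = [(-4x - 6)·(-2) − (-26)·(x - 7)] / [(-2)·(x - 7)] = 34(x − 5) / ((-2)(x - 7)).
So |(-4x - 6)/(x - 7) − 13| = 34|x − 5| / (2·|x − 7|).
Require delta ≤ 1, so |x − 7| ≥ |-2| − |x − 5| > 2 − 1 = 1.
Hence |(-4x - 6)/(x - 7) − 13| < 34|x − 5|/(2·1) = 17|x − 5|, which is < eps once |x − 5| < (1/17)eps.
Take delta = min(1, (1/17)eps). Then 0 < |x − 5| < delta forces both bounds, so |(-4x - 6)/(x - 7) − 13| < eps.

delta = min(1, (1/17)eps)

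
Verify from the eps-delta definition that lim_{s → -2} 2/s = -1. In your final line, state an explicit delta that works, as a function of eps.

Suppose eps > 0. We seek delta > 0 such that 0 < |s + 2| < delta implies |2/s + 1| < eps.
|2/s + 1| = 2·|-2 − s|/(2·|s|) = 2|s + 2|/(2|s|).
Restrict delta ≤ 1. Then |s + 2| < 1 gives |s| > 1, so 2|s| > 2.
Then |2/s + 1| < 2|s + 2|/2, which is < eps when |s + 2| < eps.
Take delta = min(1, eps). Then 0 < |s + 2| < delta gives both |s + 2| < 1 and |s + 2| < eps, so |2/s + 1| < eps.

delta = min(1, eps)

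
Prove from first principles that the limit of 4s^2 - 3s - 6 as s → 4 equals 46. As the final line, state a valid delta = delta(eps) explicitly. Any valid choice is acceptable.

delta = min(1, eps/33)

Let eps > 0 be given. We want delta > 0 such that 0 < |s − 4| < delta implies |(4s^2 - 3s - 6) − 46| < eps.
(4s^2 - 3s - 6) − 46 = 4s^2 - 3s - 52 = (s − 4)(4s + 13).
So |(4s^2 - 3s - 6) − 46| = |s − 4|·|4s + 13|.
Assume first that |s − 4| < 1, so |s| < 5. Then |4s + 13| ≤ 4·5 + 13 = 33.
Hence |(4s^2 - 3s - 6) − 46| ≤ 33|s − 4| < eps provided |s − 4| < eps/33.
Take delta = min(1, eps/33). Then 0 < |s − 4| < delta gives both |s − 4| < 1 and |s − 4| < eps/33, so |(4s^2 - 3s - 6) − 46| < eps.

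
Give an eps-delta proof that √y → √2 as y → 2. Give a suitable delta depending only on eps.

delta = min(2, √2·eps)

Let eps > 0 be given. We want delta > 0 such that 0 < |y − 2| < delta implies |√y − √2| < eps.
Rationalise: √y − √2 = (y − 2)/(√y + √2), so |√y − √2| = |y − 2|/(√y + √2).
Restrict delta ≤ 2 so that |y − 2| < 2 forces y > 0, and then √y + √2 > √2.
Hence |√y − √2| < |y − 2|/√2, which is < eps once |y − 2| < √2·eps.
Take delta = min(2, √2·eps). If 0 < |y − 2| < delta then y > 0 and |√y − √2| < |y − 2|/√2 < eps.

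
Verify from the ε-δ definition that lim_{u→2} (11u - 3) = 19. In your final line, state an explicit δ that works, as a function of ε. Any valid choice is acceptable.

Let ε > 0 be given. We need δ > 0 so that 0 < |u − 2| < δ implies |(11u - 3) − 19| < ε.
|(11u - 3) − 19| = |11u - 22| = 11|u − 2|.
So 11|u − 2| < ε exactly when |u − 2| < ε/11.
Choosing δ = ε/11 gives |(11u - 3) − 19| = 11|u − 2| < ε whenever |u − 2| < δ.

δ = ε/11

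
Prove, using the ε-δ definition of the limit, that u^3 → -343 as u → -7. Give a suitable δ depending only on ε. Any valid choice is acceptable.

Suppose ε > 0. We seek δ > 0 with 0 < |u + 7| < δ ⇒ |u^3 + 343| < ε.
Factor: u^3 + 343 = (u + 7)(u^2 - 7u + 49), so |u^3 + 343| = |u + 7|·|u^2 - 7u + 49|.
Restrict δ ≤ 1. Then |u + 7| < 1 gives |u| < 8, so by the triangle inequality |u^2 - 7u + 49| ≤ 8^2 + 7·8 + 49 = 169.
Hence |u^3 + 343| ≤ 169|u + 7|, which is < ε once |u + 7| < ε/169.
Take δ = min(1, ε/169). If 0 < |u + 7| < δ then both bounds hold and |u^3 + 343| ≤ 169|u + 7| < 169·(ε/169) = ε.

δ = min(1, ε/169)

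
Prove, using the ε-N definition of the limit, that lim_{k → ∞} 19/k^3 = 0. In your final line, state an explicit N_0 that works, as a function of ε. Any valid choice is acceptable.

N_0 = (19/ε)^{1/3}

Suppose ε > 0. For k ≥ 1, |19/k^3 − 0| = 19/k^3.
19/k^3 < ε ⇔ k^3 > 19/ε ⇔ k > (19/ε)^{1/3}.
Take N_0 = (19/ε)^{1/3}. Then k > N_0 implies 19/k^3 < ε.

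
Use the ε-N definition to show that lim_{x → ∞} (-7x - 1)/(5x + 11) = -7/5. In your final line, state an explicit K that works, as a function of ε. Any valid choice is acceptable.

K = (72/25)/ε

Let ε > 0. We seek K > 0 such that x > K implies |(-7x - 1)/(5x + 11) + 7/5| < ε.
(-7x - 1)/(5x + 11) + 7/5 = (5(-7x - 1) − (-7)(5x + 11)) / (5(5x + 11)) = 72/(5(5x + 11)).
For x > 0 we have 5x + 11 > 5x, so |(-7x - 1)/(5x + 11) + 7/5| = 72/(5(5x + 11)) < 72/(5·5x) = (72/25)/x.
Thus |(-7x - 1)/(5x + 11) + 7/5| < ε whenever x > (72/25)/ε.
Take K = (72/25)/ε. If x > K then |(-7x - 1)/(5x + 11) + 7/5| < (72/25)/x < ε.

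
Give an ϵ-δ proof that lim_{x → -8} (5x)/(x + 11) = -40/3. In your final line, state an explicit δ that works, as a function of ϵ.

Let ϵ > 0. We want δ > 0 with 0 < |x + 8| < δ ⇒ |(5x)/(x + 11) + 40/3| < ϵ.
Combining over a common denominator, (5x)/(x + 11) + 40/3 = [(5x)·3 − (-40)·(x + 11)] / [3·(x + 11)] = 55(x + 8) / (3(x + 11)).
So |(5x)/(x + 11) + 40/3| = 55|x + 8| / (3·|x + 11|).
Require δ ≤ 3/2, so |x + 11| ≥ |3| − |x + 8| > 3 − 3/2 = 3/2.
Hence |(5x)/(x + 11) + 40/3| < 55|x + 8|/(3·(3/2)) = (110/9)|x + 8|, which is < ϵ once |x + 8| < (9/110)ϵ.
Take δ = min(3/2, (9/110)ϵ). Then 0 < |x + 8| < δ forces both bounds, so |(5x)/(x + 11) + 40/3| < ϵ.

δ = min(3/2, (9/110)ϵ)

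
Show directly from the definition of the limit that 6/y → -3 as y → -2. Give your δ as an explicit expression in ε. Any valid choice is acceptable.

δ = min(1, (1/3)ε)

Let ε > 0 be given. We seek δ > 0 such that 0 < |y + 2| < δ implies |6/y + 3| < ε.
|6/y + 3| = 6·|-2 − y|/(2·|y|) = 6|y + 2|/(2|y|).
Require δ ≤ 1 so that |y| > 2 − 1 = 1, hence 2|y| > 2.
Then |6/y + 3| < 6|y + 2|/2, which is < ε when |y + 2| < (1/3)ε.
Take δ = min(1, (1/3)ε). Then 0 < |y + 2| < δ gives both |y + 2| < 1 and |y + 2| < (1/3)ε, so |6/y + 3| < ε.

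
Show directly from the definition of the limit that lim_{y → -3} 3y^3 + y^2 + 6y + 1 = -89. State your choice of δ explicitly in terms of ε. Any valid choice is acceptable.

Let ε > 0 be given. We want δ > 0 such that 0 < |y + 3| < δ implies |(3y^3 + y^2 + 6y + 1) + 89| < ε.
(3y^3 + y^2 + 6y + 1) + 89 = 3y^3 + y^2 + 6y + 90 = (y + 3)(3y^2 - 8y + 30).
So |(3y^3 + y^2 + 6y + 1) + 89| = |y + 3|·|3y^2 - 8y + 30|.
Require δ ≤ 1. Then |y + 3| < 1 gives |y| < 4, and by the triangle inequality |3y^2 - 8y + 30| ≤ 3·4^2 + 8·4 + 30 = 110.
Hence |(3y^3 + y^2 + 6y + 1) + 89| ≤ 110|y + 3| < ε provided |y + 3| < ε/110.
Choosing δ = min(1, ε/110) ensures both conditions, hence |(3y^3 + y^2 + 6y + 1) + 89| < ε.

δ = min(1, ε/110)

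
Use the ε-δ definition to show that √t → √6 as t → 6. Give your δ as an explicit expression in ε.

δ = min(6, √6·ε)

Let ε > 0. We want δ > 0 such that 0 < |t − 6| < δ implies |√t − √6| < ε.
Multiplying by the conjugate, |√t − √6| = |t − 6|/(√t + √6).
Restrict δ ≤ 6 so that |t − 6| < 6 forces t > 0, and then √t + √6 > √6.
Hence |√t − √6| < |t − 6|/√6, which is < ε once |t − 6| < √6·ε.
Take δ = min(6, √6·ε). If 0 < |t − 6| < δ then t > 0 and |√t − √6| < |t − 6|/√6 < ε.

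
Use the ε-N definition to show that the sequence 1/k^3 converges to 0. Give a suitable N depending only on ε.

N = (1/ε)^{1/3}

Let ε > 0. For k ≥ 1, |1/k^3 − 0| = 1/k^3.
1/k^3 < ε ⇔ k^3 > 1/ε ⇔ k > (1/ε)^{1/3}.
Take N = (1/ε)^{1/3}. Then k > N implies 1/k^3 < ε.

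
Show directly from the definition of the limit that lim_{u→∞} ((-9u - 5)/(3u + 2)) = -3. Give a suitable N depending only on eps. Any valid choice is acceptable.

Let eps > 0 be given. We seek N > 0 such that u > N implies |(-9u - 5)/(3u + 2) + 3| < eps.
(-9u - 5)/(3u + 2) + 3 = (3(-9u - 5) − (-9)(3u + 2)) / (3(3u + 2)) = 3/(3(3u + 2)).
For u > 0 we have 3u + 2 > 3u, so |(-9u - 5)/(3u + 2) + 3| = 3/(3(3u + 2)) < 3/(3·3u) = (1/3)/u.
Thus |(-9u - 5)/(3u + 2) + 3| < eps whenever u > (1/3)/eps.
Take N = (1/3)/eps. If u > N then |(-9u - 5)/(3u + 2) + 3| < (1/3)/u < eps.

N = (1/3)/eps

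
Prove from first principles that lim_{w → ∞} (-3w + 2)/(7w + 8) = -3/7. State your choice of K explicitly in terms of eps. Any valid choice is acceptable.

K = (38/49)/eps

Fix eps > 0. We seek K > 0 such that w > K implies |(-3w + 2)/(7w + 8) + 3/7| < eps.
(-3w + 2)/(7w + 8) + 3/7 = (7(-3w + 2) − (-3)(7w + 8)) / (7(7w + 8)) = 38/(7(7w + 8)).
For w > 0 we have 7w + 8 > 7w, so |(-3w + 2)/(7w + 8) + 3/7| = 38/(7(7w + 8)) < 38/(7·7w) = (38/49)/w.
Thus |(-3w + 2)/(7w + 8) + 3/7| < eps whenever w > (38/49)/eps.
Take K = (38/49)/eps. If w > K then |(-3w + 2)/(7w + 8) + 3/7| < (38/49)/w < eps.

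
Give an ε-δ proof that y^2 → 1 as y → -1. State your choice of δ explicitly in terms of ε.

δ = min(1, ε/3)

Let ε > 0. We seek δ > 0 with 0 < |y + 1| < δ ⇒ |y^2 − 1| < ε.
Factor: y^2 − 1 = (y + 1)(y - 1), so |y^2 − 1| = |y + 1|·|y - 1|.
Restrict δ ≤ 1. Then |y + 1| < 1 gives |y| < 2, so by the triangle inequality |y - 1| ≤ 2 + 1 = 3.
Hence |y^2 − 1| ≤ 3|y + 1|, which is < ε once |y + 1| < ε/3.
Take δ = min(1, ε/3). If 0 < |y + 1| < δ then both bounds hold and |y^2 − 1| ≤ 3|y + 1| < 3·(ε/3) = ε.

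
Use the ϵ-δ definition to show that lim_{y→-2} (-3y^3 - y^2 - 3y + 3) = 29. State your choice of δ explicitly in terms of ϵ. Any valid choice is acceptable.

Let ϵ > 0 be given. We want δ > 0 such that 0 < |y + 2| < δ implies |(-3y^3 - y^2 - 3y + 3) − 29| < ϵ.
(-3y^3 - y^2 - 3y + 3) − 29 = -3y^3 - y^2 - 3y - 26 = (y + 2)(-3y^2 + 5y - 13).
So |(-3y^3 - y^2 - 3y + 3) − 29| = |y + 2|·|-3y^2 + 5y - 13|.
Require δ ≤ 2. Then |y + 2| < 2 gives |y| < 4, and by the triangle inequality |-3y^2 + 5y - 13| ≤ 3·4^2 + 5·4 + 13 = 81.
Hence |(-3y^3 - y^2 - 3y + 3) − 29| ≤ 81|y + 2| < ϵ provided |y + 2| < ϵ/81.
Choosing δ = min(2, ϵ/81) ensures both conditions, hence |(-3y^3 - y^2 - 3y + 3) − 29| < ϵ.

δ = min(2, ϵ/81)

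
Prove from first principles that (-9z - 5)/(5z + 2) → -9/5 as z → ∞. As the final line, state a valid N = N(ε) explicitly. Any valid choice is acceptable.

Suppose ε > 0. We seek N > 0 such that z > N implies |(-9z - 5)/(5z + 2) + 9/5| < ε.
(-9z - 5)/(5z + 2) + 9/5 = (5(-9z - 5) − (-9)(5z + 2)) / (5(5z + 2)) = -7/(5(5z + 2)).
For z > 0 we have 5z + 2 > 5z, so |(-9z - 5)/(5z + 2) + 9/5| = 7/(5(5z + 2)) < 7/(5·5z) = (7/25)/z.
Thus |(-9z - 5)/(5z + 2) + 9/5| < ε whenever z > (7/25)/ε.
Take N = (7/25)/ε. If z > N then |(-9z - 5)/(5z + 2) + 9/5| < (7/25)/z < ε.

N = (7/25)/ε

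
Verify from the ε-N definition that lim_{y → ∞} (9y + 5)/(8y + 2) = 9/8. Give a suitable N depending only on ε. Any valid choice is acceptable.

N = (11/32)/ε

Let ε > 0. We seek N > 0 such that y > N implies |(9y + 5)/(8y + 2) − (9/8)| < ε.
(9y + 5)/(8y + 2) − (9/8) = (8(9y + 5) − 9(8y + 2)) / (8(8y + 2)) = 22/(8(8y + 2)).
For y > 0 we have 8y + 2 > 8y, so |(9y + 5)/(8y + 2) − (9/8)| = 22/(8(8y + 2)) < 22/(8·8y) = (11/32)/y.
Thus |(9y + 5)/(8y + 2) − (9/8)| < ε whenever y > (11/32)/ε.
Take N = (11/32)/ε. If y > N then |(9y + 5)/(8y + 2) − (9/8)| < (11/32)/y < ε.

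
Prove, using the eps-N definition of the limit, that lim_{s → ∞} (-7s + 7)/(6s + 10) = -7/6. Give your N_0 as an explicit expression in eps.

N_0 = (28/9)/eps

Let eps > 0 be given. We seek N_0 > 0 such that s > N_0 implies |(-7s + 7)/(6s + 10) + 7/6| < eps.
(-7s + 7)/(6s + 10) + 7/6 = (6(-7s + 7) − (-7)(6s + 10)) / (6(6s + 10)) = 112/(6(6s + 10)).
For s > 0 we have 6s + 10 > 6s, so |(-7s + 7)/(6s + 10) + 7/6| = 112/(6(6s + 10)) < 112/(6·6s) = (28/9)/s.
Thus |(-7s + 7)/(6s + 10) + 7/6| < eps whenever s > (28/9)/eps.
Take N_0 = (28/9)/eps. If s > N_0 then |(-7s + 7)/(6s + 10) + 7/6| < (28/9)/s < eps.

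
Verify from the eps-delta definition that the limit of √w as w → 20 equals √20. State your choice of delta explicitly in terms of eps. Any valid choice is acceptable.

Let eps > 0 be given. We want delta > 0 such that 0 < |w − 20| < delta implies |√w − √20| < eps.
Multiplying by the conjugate, |√w − √20| = |w − 20|/(√w + √20).
Restrict delta ≤ 20 so that |w − 20| < 20 forces w > 0, and then √w + √20 > √20.
Hence |√w − √20| < |w − 20|/√20, which is < eps once |w − 20| < √20·eps.
Take delta = min(20, √20·eps). If 0 < |w − 20| < delta then w > 0 and |√w − √20| < |w − 20|/√20 < eps.

delta = min(20, √20·eps)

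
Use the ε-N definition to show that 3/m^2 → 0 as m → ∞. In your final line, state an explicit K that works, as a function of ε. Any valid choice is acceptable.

K = (3/ε)^{1/2}

Let ε > 0. For m ≥ 1, |3/m^2 − 0| = 3/m^2.
3/m^2 < ε ⇔ m^2 > 3/ε ⇔ m > (3/ε)^{1/2}.
Take K = (3/ε)^{1/2}. Then m > K implies 3/m^2 < ε.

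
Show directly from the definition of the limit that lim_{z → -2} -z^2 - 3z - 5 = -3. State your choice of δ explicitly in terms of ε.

Let ε > 0 be given. We want δ > 0 such that 0 < |z + 2| < δ implies |(-z^2 - 3z - 5) + 3| < ε.
(-z^2 - 3z - 5) + 3 = -z^2 - 3z - 2 = (z + 2)(-z - 1).
So |(-z^2 - 3z - 5) + 3| = |z + 2|·|-z - 1|.
Assume first that |z + 2| < 1, so |z| < 3. Then |-z - 1| ≤ 3 + 1 = 4.
Hence |(-z^2 - 3z - 5) + 3| ≤ 4|z + 2| < ε provided |z + 2| < ε/4.
Choosing δ = min(1, ε/4) ensures both conditions, hence |(-z^2 - 3z - 5) + 3| < ε.

δ = min(1, ε/4)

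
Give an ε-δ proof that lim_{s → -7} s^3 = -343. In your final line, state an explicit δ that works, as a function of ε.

δ = min(1, ε/169)

Let ε > 0. We seek δ > 0 with 0 < |s + 7| < δ ⇒ |s^3 + 343| < ε.
Factor: s^3 + 343 = (s + 7)(s^2 - 7s + 49), so |s^3 + 343| = |s + 7|·|s^2 - 7s + 49|.
Impose δ ≤ 1 so that |s| < 8; then |s^2 - 7s + 49| ≤ 169.
Hence |s^3 + 343| ≤ 169|s + 7|, which is < ε once |s + 7| < ε/169.
Take δ = min(1, ε/169). If 0 < |s + 7| < δ then both bounds hold and |s^3 + 343| ≤ 169|s + 7| < 169·(ε/169) = ε.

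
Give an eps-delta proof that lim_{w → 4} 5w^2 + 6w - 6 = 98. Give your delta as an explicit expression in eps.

Suppose eps > 0. We want delta > 0 such that 0 < |w − 4| < delta implies |(5w^2 + 6w - 6) − 98| < eps.
(5w^2 + 6w - 6) − 98 = 5w^2 + 6w - 104 = (w − 4)(5w + 26).
So |(5w^2 + 6w - 6) − 98| = |w − 4|·|5w + 26|.
Assume first that |w − 4| < 2, so |w| < 6. Then |5w + 26| ≤ 5·6 + 26 = 56.
Hence |(5w^2 + 6w - 6) − 98| ≤ 56|w − 4| < eps provided |w − 4| < eps/56.
Choosing delta = min(2, eps/56) ensures both conditions, hence |(5w^2 + 6w - 6) − 98| < eps.

delta = min(2, eps/56)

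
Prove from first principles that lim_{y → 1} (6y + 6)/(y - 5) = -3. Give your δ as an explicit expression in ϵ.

Fix ϵ > 0. We want δ > 0 with 0 < |y − 1| < δ ⇒ |(6y + 6)/(y - 5) + 3| < ϵ.
Combining over a common denominator, (6y + 6)/(y - 5) + 3 = [(6y + 6)·(-4) − 12·(y - 5)] / [(-4)·(y - 5)] = -36(y − 1) / ((-4)(y - 5)).
So |(6y + 6)/(y - 5) + 3| = 36|y − 1| / (4·|y − 5|).
Require δ ≤ 2, so |y − 5| ≥ |-4| − |y − 1| > 4 − 2 = 2.
Hence |(6y + 6)/(y - 5) + 3| < 36|y − 1|/(4·2) = (9/2)|y − 1|, which is < ϵ once |y − 1| < (2/9)ϵ.
Take δ = min(2, (2/9)ϵ). Then 0 < |y − 1| < δ forces both bounds, so |(6y + 6)/(y - 5) + 3| < ϵ.

δ = min(2, (2/9)ϵ)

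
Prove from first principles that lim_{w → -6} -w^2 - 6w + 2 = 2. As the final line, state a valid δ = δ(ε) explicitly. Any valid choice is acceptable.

Fix ε > 0. We want δ > 0 such that 0 < |w + 6| < δ implies |(-w^2 - 6w + 2) − 2| < ε.
(-w^2 - 6w + 2) − 2 = -w^2 - 6w = (w + 6)(-w).
So |(-w^2 - 6w + 2) − 2| = |w + 6|·|-w|.
Require δ ≤ 1. Then |w + 6| < 1 gives |w| < 7, and by the triangle inequality |-w| ≤ 7 = 7.
Hence |(-w^2 - 6w + 2) − 2| ≤ 7|w + 6| < ε provided |w + 6| < ε/7.
Choosing δ = min(1, ε/7) ensures both conditions, hence |(-w^2 - 6w + 2) − 2| < ε.

δ = min(1, ε/7)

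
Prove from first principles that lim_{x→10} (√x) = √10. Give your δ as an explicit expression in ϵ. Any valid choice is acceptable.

Fix ϵ > 0. We want δ > 0 such that 0 < |x − 10| < δ implies |√x − √10| < ϵ.
Rationalise: √x − √10 = (x − 10)/(√x + √10), so |√x − √10| = |x − 10|/(√x + √10).
Restrict δ ≤ 10 so that |x − 10| < 10 forces x > 0, and then √x + √10 > √10.
Hence |√x − √10| < |x − 10|/√10, which is < ϵ once |x − 10| < √10·ϵ.
Take δ = min(10, √10·ϵ). If 0 < |x − 10| < δ then x > 0 and |√x − √10| < |x − 10|/√10 < ϵ.

δ = min(10, √10·ϵ)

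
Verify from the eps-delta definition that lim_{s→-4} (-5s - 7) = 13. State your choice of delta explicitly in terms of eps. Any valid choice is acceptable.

Let eps > 0. We need delta > 0 so that 0 < |s + 4| < delta implies |(-5s - 7) − 13| < eps.
|(-5s - 7) − 13| = |-5s - 20| = 5|s + 4|.
So 5|s + 4| < eps exactly when |s + 4| < eps/5.
Choosing delta = eps/5 gives |(-5s - 7) − 13| = 5|s + 4| < eps whenever |s + 4| < delta.

delta = eps/5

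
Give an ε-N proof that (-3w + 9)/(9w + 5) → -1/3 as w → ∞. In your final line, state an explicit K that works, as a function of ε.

K = (32/27)/ε

Let ε > 0. We seek K > 0 such that w > K implies |(-3w + 9)/(9w + 5) + 1/3| < ε.
(-3w + 9)/(9w + 5) + 1/3 = (9(-3w + 9) − (-3)(9w + 5)) / (9(9w + 5)) = 96/(9(9w + 5)).
For w > 0 we have 9w + 5 > 9w, so |(-3w + 9)/(9w + 5) + 1/3| = 96/(9(9w + 5)) < 96/(9·9w) = (32/27)/w.
Thus |(-3w + 9)/(9w + 5) + 1/3| < ε whenever w > (32/27)/ε.
Take K = (32/27)/ε. If w > K then |(-3w + 9)/(9w + 5) + 1/3| < (32/27)/w < ε.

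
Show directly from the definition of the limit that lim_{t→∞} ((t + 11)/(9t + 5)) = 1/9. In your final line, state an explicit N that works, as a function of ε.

Fix ε > 0. We seek N > 0 such that t > N implies |(t + 11)/(9t + 5) − (1/9)| < ε.
(t + 11)/(9t + 5) − (1/9) = (9(t + 11) − (9t + 5)) / (9(9t + 5)) = 94/(9(9t + 5)).
For t > 0 we have 9t + 5 > 9t, so |(t + 11)/(9t + 5) − (1/9)| = 94/(9(9t + 5)) < 94/(9·9t) = (94/81)/t.
Thus |(t + 11)/(9t + 5) − (1/9)| < ε whenever t > (94/81)/ε.
Take N = (94/81)/ε. If t > N then |(t + 11)/(9t + 5) − (1/9)| < (94/81)/t < ε.

N = (94/81)/ε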